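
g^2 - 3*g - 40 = (g - 8)*(g + 5)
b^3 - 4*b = b*(b - 2)*(b + 2)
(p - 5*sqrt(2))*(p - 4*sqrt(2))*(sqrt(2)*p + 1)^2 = 2*p^4 - 16*sqrt(2)*p^3 + 45*p^2 + 71*sqrt(2)*p + 40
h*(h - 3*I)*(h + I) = h^3 - 2*I*h^2 + 3*h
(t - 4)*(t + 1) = t^2 - 3*t - 4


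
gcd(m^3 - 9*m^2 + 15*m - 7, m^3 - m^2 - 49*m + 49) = m^2 - 8*m + 7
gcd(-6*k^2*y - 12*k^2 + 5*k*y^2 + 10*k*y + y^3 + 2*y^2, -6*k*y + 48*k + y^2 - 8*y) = 1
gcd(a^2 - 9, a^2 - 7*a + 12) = a - 3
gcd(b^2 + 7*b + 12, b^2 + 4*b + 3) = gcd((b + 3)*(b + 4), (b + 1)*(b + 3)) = b + 3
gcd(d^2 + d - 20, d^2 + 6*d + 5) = d + 5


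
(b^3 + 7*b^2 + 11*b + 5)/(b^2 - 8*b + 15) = (b^3 + 7*b^2 + 11*b + 5)/(b^2 - 8*b + 15)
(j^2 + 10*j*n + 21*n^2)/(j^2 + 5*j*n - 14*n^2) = (j + 3*n)/(j - 2*n)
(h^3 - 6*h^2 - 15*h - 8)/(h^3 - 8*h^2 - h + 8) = (h + 1)/(h - 1)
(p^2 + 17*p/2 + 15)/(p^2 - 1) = (p^2 + 17*p/2 + 15)/(p^2 - 1)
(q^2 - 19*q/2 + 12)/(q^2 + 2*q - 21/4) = 2*(q - 8)/(2*q + 7)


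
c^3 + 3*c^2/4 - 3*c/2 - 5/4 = (c - 5/4)*(c + 1)^2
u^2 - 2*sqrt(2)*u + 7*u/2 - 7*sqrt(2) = (u + 7/2)*(u - 2*sqrt(2))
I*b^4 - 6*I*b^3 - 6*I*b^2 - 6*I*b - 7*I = (b - 7)*(b + 1)*(b + I)*(I*b + 1)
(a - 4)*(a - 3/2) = a^2 - 11*a/2 + 6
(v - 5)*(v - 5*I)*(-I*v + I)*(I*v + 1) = v^4 - 6*v^3 - 6*I*v^3 + 36*I*v^2 + 30*v - 30*I*v - 25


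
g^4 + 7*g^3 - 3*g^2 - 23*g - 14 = (g - 2)*(g + 1)^2*(g + 7)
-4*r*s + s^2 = s*(-4*r + s)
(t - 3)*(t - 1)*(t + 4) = t^3 - 13*t + 12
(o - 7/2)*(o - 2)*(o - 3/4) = o^3 - 25*o^2/4 + 89*o/8 - 21/4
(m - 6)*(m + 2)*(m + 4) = m^3 - 28*m - 48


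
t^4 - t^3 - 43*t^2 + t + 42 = (t - 7)*(t - 1)*(t + 1)*(t + 6)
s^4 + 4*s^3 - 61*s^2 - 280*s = s*(s - 8)*(s + 5)*(s + 7)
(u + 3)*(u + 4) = u^2 + 7*u + 12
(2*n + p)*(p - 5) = 2*n*p - 10*n + p^2 - 5*p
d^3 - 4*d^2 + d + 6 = (d - 3)*(d - 2)*(d + 1)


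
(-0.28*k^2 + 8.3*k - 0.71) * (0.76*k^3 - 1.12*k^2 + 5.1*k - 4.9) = -0.2128*k^5 + 6.6216*k^4 - 11.2636*k^3 + 44.4972*k^2 - 44.291*k + 3.479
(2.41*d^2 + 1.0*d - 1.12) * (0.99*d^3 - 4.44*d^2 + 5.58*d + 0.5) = 2.3859*d^5 - 9.7104*d^4 + 7.899*d^3 + 11.7578*d^2 - 5.7496*d - 0.56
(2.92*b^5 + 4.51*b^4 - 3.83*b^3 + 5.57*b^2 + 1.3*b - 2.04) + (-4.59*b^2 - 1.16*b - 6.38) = 2.92*b^5 + 4.51*b^4 - 3.83*b^3 + 0.98*b^2 + 0.14*b - 8.42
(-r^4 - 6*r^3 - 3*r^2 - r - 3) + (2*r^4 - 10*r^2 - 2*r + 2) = r^4 - 6*r^3 - 13*r^2 - 3*r - 1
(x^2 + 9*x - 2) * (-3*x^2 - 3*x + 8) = -3*x^4 - 30*x^3 - 13*x^2 + 78*x - 16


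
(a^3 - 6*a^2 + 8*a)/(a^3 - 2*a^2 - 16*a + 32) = a/(a + 4)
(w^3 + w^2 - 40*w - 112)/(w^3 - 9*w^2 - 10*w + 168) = (w + 4)/(w - 6)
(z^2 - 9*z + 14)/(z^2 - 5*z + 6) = (z - 7)/(z - 3)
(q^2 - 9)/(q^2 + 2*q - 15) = (q + 3)/(q + 5)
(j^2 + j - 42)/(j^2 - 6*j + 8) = (j^2 + j - 42)/(j^2 - 6*j + 8)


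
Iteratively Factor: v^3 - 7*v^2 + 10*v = (v - 2)*(v^2 - 5*v) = (v - 5)*(v - 2)*(v)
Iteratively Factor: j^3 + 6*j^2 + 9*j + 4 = (j + 4)*(j^2 + 2*j + 1) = (j + 1)*(j + 4)*(j + 1)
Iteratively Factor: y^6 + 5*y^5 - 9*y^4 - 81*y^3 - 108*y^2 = (y - 4)*(y^5 + 9*y^4 + 27*y^3 + 27*y^2) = (y - 4)*(y + 3)*(y^4 + 6*y^3 + 9*y^2) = (y - 4)*(y + 3)^2*(y^3 + 3*y^2) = y*(y - 4)*(y + 3)^2*(y^2 + 3*y) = y*(y - 4)*(y + 3)^3*(y)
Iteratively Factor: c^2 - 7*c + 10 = (c - 5)*(c - 2)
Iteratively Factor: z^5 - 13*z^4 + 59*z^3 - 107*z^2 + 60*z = (z - 5)*(z^4 - 8*z^3 + 19*z^2 - 12*z) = (z - 5)*(z - 1)*(z^3 - 7*z^2 + 12*z) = (z - 5)*(z - 3)*(z - 1)*(z^2 - 4*z) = z*(z - 5)*(z - 3)*(z - 1)*(z - 4)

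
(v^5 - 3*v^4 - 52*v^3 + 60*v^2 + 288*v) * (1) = v^5 - 3*v^4 - 52*v^3 + 60*v^2 + 288*v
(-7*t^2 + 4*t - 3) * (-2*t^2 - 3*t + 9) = 14*t^4 + 13*t^3 - 69*t^2 + 45*t - 27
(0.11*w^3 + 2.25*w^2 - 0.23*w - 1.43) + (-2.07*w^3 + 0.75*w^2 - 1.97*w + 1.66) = -1.96*w^3 + 3.0*w^2 - 2.2*w + 0.23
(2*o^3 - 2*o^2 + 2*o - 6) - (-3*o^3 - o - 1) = 5*o^3 - 2*o^2 + 3*o - 5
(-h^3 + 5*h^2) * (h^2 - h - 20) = -h^5 + 6*h^4 + 15*h^3 - 100*h^2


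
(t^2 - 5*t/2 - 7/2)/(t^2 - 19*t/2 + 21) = (t + 1)/(t - 6)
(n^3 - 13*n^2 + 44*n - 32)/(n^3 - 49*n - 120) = (n^2 - 5*n + 4)/(n^2 + 8*n + 15)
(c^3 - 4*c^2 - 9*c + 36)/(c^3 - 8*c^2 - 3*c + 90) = (c^2 - 7*c + 12)/(c^2 - 11*c + 30)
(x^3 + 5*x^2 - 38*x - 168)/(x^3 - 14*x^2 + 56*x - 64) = (x^3 + 5*x^2 - 38*x - 168)/(x^3 - 14*x^2 + 56*x - 64)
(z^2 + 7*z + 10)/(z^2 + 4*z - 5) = (z + 2)/(z - 1)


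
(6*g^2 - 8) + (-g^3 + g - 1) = -g^3 + 6*g^2 + g - 9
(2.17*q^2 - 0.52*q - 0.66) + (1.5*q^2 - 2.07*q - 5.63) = 3.67*q^2 - 2.59*q - 6.29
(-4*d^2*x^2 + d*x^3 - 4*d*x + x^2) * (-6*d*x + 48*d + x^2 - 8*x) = 24*d^3*x^3 - 192*d^3*x^2 - 10*d^2*x^4 + 80*d^2*x^3 + 24*d^2*x^2 - 192*d^2*x + d*x^5 - 8*d*x^4 - 10*d*x^3 + 80*d*x^2 + x^4 - 8*x^3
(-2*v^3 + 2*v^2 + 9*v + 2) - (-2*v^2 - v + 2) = -2*v^3 + 4*v^2 + 10*v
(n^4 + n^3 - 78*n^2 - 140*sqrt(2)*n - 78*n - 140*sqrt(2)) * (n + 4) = n^5 + 5*n^4 - 74*n^3 - 390*n^2 - 140*sqrt(2)*n^2 - 700*sqrt(2)*n - 312*n - 560*sqrt(2)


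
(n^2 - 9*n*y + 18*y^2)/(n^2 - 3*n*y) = (n - 6*y)/n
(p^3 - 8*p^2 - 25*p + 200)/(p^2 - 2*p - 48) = (p^2 - 25)/(p + 6)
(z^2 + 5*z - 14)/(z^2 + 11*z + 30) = (z^2 + 5*z - 14)/(z^2 + 11*z + 30)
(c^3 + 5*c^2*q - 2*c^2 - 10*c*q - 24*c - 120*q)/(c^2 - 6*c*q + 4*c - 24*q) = (-c^2 - 5*c*q + 6*c + 30*q)/(-c + 6*q)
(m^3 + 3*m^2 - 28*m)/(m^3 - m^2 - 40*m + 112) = m/(m - 4)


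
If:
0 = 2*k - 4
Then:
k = 2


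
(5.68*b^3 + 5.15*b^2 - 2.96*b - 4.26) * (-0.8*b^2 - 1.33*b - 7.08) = -4.544*b^5 - 11.6744*b^4 - 44.6959*b^3 - 29.1172*b^2 + 26.6226*b + 30.1608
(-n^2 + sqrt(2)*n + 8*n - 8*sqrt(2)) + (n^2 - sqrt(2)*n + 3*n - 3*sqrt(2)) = 11*n - 11*sqrt(2)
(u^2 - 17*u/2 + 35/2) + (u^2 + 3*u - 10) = 2*u^2 - 11*u/2 + 15/2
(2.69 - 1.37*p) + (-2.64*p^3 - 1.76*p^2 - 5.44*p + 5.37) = -2.64*p^3 - 1.76*p^2 - 6.81*p + 8.06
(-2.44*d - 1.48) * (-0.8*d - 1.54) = 1.952*d^2 + 4.9416*d + 2.2792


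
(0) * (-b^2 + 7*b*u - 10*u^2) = 0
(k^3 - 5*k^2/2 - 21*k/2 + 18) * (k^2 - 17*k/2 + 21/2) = k^5 - 11*k^4 + 85*k^3/4 + 81*k^2 - 1053*k/4 + 189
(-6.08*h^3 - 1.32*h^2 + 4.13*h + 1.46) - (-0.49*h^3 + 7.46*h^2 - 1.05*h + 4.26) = -5.59*h^3 - 8.78*h^2 + 5.18*h - 2.8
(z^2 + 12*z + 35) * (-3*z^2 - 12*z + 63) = -3*z^4 - 48*z^3 - 186*z^2 + 336*z + 2205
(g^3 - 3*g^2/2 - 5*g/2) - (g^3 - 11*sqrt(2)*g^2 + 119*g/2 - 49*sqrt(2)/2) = -3*g^2/2 + 11*sqrt(2)*g^2 - 62*g + 49*sqrt(2)/2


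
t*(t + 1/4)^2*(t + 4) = t^4 + 9*t^3/2 + 33*t^2/16 + t/4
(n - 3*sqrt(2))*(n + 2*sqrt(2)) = n^2 - sqrt(2)*n - 12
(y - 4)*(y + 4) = y^2 - 16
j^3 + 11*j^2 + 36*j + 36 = (j + 2)*(j + 3)*(j + 6)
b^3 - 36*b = b*(b - 6)*(b + 6)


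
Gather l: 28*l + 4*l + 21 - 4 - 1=32*l + 16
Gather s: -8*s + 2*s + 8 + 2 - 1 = 9 - 6*s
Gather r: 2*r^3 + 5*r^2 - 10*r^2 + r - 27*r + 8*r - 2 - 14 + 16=2*r^3 - 5*r^2 - 18*r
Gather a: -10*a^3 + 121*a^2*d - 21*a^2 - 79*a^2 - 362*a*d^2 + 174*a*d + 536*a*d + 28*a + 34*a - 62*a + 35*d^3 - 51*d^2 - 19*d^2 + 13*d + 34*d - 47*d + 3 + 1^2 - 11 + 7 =-10*a^3 + a^2*(121*d - 100) + a*(-362*d^2 + 710*d) + 35*d^3 - 70*d^2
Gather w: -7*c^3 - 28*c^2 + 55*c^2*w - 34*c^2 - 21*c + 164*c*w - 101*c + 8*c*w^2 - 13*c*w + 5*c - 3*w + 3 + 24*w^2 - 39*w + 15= -7*c^3 - 62*c^2 - 117*c + w^2*(8*c + 24) + w*(55*c^2 + 151*c - 42) + 18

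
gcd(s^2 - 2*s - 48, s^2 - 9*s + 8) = s - 8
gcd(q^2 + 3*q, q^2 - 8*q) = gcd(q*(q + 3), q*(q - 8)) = q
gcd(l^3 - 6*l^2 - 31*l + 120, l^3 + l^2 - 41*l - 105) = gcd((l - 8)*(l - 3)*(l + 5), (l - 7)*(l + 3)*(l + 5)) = l + 5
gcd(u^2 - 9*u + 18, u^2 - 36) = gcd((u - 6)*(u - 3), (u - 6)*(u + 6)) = u - 6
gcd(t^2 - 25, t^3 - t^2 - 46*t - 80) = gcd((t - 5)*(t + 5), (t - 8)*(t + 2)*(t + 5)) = t + 5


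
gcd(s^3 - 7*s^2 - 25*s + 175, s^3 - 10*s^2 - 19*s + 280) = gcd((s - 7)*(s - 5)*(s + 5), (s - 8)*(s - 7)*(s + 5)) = s^2 - 2*s - 35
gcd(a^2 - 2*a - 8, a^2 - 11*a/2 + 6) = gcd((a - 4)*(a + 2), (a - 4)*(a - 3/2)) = a - 4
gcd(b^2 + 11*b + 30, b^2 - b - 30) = b + 5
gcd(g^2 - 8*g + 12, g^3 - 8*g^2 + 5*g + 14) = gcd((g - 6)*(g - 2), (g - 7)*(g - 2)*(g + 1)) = g - 2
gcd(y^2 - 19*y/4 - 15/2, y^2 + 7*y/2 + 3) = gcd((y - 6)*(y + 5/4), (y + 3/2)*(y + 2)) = 1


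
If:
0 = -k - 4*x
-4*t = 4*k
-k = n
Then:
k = -4*x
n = 4*x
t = 4*x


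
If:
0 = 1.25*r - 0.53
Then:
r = 0.42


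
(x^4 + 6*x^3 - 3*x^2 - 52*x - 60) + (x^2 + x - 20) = x^4 + 6*x^3 - 2*x^2 - 51*x - 80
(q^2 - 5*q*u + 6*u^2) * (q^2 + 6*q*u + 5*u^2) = q^4 + q^3*u - 19*q^2*u^2 + 11*q*u^3 + 30*u^4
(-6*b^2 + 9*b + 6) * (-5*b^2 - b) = 30*b^4 - 39*b^3 - 39*b^2 - 6*b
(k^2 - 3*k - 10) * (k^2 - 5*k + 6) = k^4 - 8*k^3 + 11*k^2 + 32*k - 60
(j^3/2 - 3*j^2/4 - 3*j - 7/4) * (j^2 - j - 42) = j^5/2 - 5*j^4/4 - 93*j^3/4 + 131*j^2/4 + 511*j/4 + 147/2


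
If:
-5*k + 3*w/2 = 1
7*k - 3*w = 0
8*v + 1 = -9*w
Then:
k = -2/3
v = 13/8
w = -14/9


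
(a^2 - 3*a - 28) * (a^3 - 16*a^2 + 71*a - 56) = a^5 - 19*a^4 + 91*a^3 + 179*a^2 - 1820*a + 1568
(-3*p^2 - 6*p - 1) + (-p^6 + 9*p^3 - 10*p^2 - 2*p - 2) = -p^6 + 9*p^3 - 13*p^2 - 8*p - 3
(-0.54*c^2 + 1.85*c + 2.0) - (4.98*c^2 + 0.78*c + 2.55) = -5.52*c^2 + 1.07*c - 0.55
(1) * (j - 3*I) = j - 3*I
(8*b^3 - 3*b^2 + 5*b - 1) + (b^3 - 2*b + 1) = 9*b^3 - 3*b^2 + 3*b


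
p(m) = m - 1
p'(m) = 1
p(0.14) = -0.86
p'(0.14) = 1.00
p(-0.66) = -1.66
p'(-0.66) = 1.00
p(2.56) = 1.56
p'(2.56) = 1.00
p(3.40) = 2.40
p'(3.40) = 1.00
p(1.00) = 0.00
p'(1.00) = 1.00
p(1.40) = 0.40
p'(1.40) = 1.00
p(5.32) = 4.32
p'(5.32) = 1.00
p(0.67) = -0.33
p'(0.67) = 1.00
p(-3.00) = -4.00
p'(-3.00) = 1.00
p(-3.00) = -4.00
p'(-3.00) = 1.00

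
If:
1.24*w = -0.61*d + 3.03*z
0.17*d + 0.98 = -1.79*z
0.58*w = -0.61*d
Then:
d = 4.08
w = -4.29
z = -0.94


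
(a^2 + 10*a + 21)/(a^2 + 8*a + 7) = (a + 3)/(a + 1)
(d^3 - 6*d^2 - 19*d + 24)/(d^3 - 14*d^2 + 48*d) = (d^2 + 2*d - 3)/(d*(d - 6))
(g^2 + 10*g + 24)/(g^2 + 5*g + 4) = (g + 6)/(g + 1)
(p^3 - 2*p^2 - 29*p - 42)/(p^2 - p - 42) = (p^2 + 5*p + 6)/(p + 6)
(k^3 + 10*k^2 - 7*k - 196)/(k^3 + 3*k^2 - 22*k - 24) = (k^2 + 14*k + 49)/(k^2 + 7*k + 6)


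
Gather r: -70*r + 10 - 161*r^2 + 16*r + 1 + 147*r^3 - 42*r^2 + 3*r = 147*r^3 - 203*r^2 - 51*r + 11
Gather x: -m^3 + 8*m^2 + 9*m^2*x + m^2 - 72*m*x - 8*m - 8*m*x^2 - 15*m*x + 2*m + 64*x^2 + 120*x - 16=-m^3 + 9*m^2 - 6*m + x^2*(64 - 8*m) + x*(9*m^2 - 87*m + 120) - 16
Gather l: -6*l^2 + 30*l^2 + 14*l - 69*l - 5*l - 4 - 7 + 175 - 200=24*l^2 - 60*l - 36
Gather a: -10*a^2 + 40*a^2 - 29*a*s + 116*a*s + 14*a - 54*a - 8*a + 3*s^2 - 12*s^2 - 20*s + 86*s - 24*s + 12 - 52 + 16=30*a^2 + a*(87*s - 48) - 9*s^2 + 42*s - 24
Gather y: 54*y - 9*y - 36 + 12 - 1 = 45*y - 25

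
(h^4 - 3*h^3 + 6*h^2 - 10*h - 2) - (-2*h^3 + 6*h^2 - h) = h^4 - h^3 - 9*h - 2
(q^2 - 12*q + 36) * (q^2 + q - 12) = q^4 - 11*q^3 + 12*q^2 + 180*q - 432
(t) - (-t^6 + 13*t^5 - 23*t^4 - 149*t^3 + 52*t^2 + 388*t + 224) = t^6 - 13*t^5 + 23*t^4 + 149*t^3 - 52*t^2 - 387*t - 224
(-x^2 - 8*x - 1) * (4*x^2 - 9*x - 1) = -4*x^4 - 23*x^3 + 69*x^2 + 17*x + 1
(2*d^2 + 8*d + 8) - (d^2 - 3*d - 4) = d^2 + 11*d + 12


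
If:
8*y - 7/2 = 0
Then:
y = 7/16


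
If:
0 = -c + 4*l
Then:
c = 4*l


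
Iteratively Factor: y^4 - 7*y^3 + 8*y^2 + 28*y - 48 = (y - 4)*(y^3 - 3*y^2 - 4*y + 12) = (y - 4)*(y - 2)*(y^2 - y - 6) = (y - 4)*(y - 3)*(y - 2)*(y + 2)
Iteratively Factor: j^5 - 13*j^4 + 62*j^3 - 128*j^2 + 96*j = (j)*(j^4 - 13*j^3 + 62*j^2 - 128*j + 96) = j*(j - 4)*(j^3 - 9*j^2 + 26*j - 24) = j*(j - 4)*(j - 2)*(j^2 - 7*j + 12) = j*(j - 4)*(j - 3)*(j - 2)*(j - 4)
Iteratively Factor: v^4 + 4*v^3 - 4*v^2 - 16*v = (v - 2)*(v^3 + 6*v^2 + 8*v) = v*(v - 2)*(v^2 + 6*v + 8) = v*(v - 2)*(v + 4)*(v + 2)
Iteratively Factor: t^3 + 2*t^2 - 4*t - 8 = (t - 2)*(t^2 + 4*t + 4) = (t - 2)*(t + 2)*(t + 2)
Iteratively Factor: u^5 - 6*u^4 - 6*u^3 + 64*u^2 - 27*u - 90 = (u + 1)*(u^4 - 7*u^3 + u^2 + 63*u - 90) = (u - 5)*(u + 1)*(u^3 - 2*u^2 - 9*u + 18) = (u - 5)*(u - 3)*(u + 1)*(u^2 + u - 6) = (u - 5)*(u - 3)*(u + 1)*(u + 3)*(u - 2)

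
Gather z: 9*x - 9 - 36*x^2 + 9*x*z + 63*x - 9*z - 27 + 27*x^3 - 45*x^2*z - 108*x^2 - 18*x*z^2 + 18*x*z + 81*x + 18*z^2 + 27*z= 27*x^3 - 144*x^2 + 153*x + z^2*(18 - 18*x) + z*(-45*x^2 + 27*x + 18) - 36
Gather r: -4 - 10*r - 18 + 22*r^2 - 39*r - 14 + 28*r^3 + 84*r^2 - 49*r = 28*r^3 + 106*r^2 - 98*r - 36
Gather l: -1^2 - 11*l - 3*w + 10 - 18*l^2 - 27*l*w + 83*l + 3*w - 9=-18*l^2 + l*(72 - 27*w)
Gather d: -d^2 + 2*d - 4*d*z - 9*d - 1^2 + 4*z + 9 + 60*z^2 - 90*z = -d^2 + d*(-4*z - 7) + 60*z^2 - 86*z + 8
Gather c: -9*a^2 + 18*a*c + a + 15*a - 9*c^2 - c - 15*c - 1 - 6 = -9*a^2 + 16*a - 9*c^2 + c*(18*a - 16) - 7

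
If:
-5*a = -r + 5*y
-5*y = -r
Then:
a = 0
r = 5*y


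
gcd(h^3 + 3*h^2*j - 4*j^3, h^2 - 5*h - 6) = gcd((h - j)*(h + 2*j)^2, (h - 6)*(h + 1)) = 1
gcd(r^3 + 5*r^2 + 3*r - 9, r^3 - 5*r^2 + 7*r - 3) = r - 1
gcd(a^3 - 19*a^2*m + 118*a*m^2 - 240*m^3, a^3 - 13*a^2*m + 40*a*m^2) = a^2 - 13*a*m + 40*m^2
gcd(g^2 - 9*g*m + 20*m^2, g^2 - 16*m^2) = g - 4*m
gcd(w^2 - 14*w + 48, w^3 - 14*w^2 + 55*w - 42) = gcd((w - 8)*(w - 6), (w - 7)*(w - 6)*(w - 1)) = w - 6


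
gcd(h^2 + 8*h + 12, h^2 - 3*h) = 1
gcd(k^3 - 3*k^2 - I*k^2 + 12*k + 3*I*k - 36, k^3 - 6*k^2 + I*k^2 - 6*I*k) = 1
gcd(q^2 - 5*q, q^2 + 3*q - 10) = 1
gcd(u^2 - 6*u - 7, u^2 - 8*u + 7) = u - 7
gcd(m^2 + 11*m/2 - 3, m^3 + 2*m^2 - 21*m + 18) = m + 6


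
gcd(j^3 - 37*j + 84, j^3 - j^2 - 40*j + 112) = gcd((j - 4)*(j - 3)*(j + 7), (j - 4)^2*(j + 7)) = j^2 + 3*j - 28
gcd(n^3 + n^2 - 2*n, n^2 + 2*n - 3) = n - 1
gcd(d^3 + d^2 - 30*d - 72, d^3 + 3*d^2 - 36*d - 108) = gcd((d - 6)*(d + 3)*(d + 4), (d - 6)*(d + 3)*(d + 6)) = d^2 - 3*d - 18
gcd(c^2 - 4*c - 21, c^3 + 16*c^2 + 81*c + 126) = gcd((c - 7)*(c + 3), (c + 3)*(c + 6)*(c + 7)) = c + 3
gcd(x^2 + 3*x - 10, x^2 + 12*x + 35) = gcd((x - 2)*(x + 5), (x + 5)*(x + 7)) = x + 5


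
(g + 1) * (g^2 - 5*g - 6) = g^3 - 4*g^2 - 11*g - 6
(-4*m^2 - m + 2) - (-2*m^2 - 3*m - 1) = -2*m^2 + 2*m + 3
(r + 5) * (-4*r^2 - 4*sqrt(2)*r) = -4*r^3 - 20*r^2 - 4*sqrt(2)*r^2 - 20*sqrt(2)*r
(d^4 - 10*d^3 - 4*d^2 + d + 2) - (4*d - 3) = d^4 - 10*d^3 - 4*d^2 - 3*d + 5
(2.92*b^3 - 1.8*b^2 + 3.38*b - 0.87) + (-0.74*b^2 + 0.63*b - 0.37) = 2.92*b^3 - 2.54*b^2 + 4.01*b - 1.24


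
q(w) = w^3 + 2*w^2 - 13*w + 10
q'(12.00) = 467.00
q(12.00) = 1870.00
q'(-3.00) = 2.00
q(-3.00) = 40.00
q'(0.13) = -12.43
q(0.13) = 8.35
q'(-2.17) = -7.55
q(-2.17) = 37.41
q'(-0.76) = -14.31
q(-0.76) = 20.60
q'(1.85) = 4.67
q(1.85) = -0.87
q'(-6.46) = 86.35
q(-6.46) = -92.14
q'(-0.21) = -13.71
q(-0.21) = 12.81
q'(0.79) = -7.97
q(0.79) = 1.47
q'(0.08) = -12.66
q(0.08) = 8.97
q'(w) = 3*w^2 + 4*w - 13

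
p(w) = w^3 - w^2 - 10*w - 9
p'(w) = 3*w^2 - 2*w - 10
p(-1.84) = -0.22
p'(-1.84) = 3.84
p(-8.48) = -605.91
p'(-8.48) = 222.69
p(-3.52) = -29.80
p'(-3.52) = 34.21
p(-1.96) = -0.77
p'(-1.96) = 5.44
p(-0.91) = -1.48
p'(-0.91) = -5.70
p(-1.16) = -0.31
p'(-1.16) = -3.64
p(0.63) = -15.45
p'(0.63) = -10.07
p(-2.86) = -11.97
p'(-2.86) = 20.26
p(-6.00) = -201.00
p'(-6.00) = 110.00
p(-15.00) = -3459.00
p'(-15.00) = 695.00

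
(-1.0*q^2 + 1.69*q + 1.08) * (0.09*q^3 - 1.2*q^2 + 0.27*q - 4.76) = -0.09*q^5 + 1.3521*q^4 - 2.2008*q^3 + 3.9203*q^2 - 7.7528*q - 5.1408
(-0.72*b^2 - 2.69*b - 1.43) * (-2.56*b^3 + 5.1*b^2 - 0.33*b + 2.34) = 1.8432*b^5 + 3.2144*b^4 - 9.8206*b^3 - 8.0901*b^2 - 5.8227*b - 3.3462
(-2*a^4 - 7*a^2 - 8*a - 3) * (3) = -6*a^4 - 21*a^2 - 24*a - 9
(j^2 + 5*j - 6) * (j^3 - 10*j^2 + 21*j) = j^5 - 5*j^4 - 35*j^3 + 165*j^2 - 126*j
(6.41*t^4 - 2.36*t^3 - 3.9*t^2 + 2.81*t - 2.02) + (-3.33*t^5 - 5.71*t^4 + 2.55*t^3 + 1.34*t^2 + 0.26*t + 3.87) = -3.33*t^5 + 0.7*t^4 + 0.19*t^3 - 2.56*t^2 + 3.07*t + 1.85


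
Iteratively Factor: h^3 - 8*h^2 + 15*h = (h - 5)*(h^2 - 3*h) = h*(h - 5)*(h - 3)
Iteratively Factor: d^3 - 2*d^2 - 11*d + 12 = (d - 4)*(d^2 + 2*d - 3) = (d - 4)*(d + 3)*(d - 1)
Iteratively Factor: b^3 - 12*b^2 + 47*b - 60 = (b - 4)*(b^2 - 8*b + 15) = (b - 4)*(b - 3)*(b - 5)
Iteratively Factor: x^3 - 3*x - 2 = (x + 1)*(x^2 - x - 2) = (x - 2)*(x + 1)*(x + 1)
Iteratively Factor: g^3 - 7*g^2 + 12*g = (g - 4)*(g^2 - 3*g) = g*(g - 4)*(g - 3)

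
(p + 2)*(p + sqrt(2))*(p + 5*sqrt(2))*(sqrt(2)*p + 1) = sqrt(2)*p^4 + 2*sqrt(2)*p^3 + 13*p^3 + 16*sqrt(2)*p^2 + 26*p^2 + 10*p + 32*sqrt(2)*p + 20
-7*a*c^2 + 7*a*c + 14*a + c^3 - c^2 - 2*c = (-7*a + c)*(c - 2)*(c + 1)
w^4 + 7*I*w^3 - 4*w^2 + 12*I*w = w*(w - I)*(w + 2*I)*(w + 6*I)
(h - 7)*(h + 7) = h^2 - 49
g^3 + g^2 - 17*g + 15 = (g - 3)*(g - 1)*(g + 5)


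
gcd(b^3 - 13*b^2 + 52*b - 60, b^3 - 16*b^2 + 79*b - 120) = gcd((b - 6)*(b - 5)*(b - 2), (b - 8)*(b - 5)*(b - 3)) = b - 5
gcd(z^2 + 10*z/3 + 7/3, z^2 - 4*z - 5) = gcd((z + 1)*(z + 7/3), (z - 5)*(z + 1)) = z + 1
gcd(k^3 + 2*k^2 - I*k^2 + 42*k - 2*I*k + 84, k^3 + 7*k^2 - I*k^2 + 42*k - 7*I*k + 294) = k^2 - I*k + 42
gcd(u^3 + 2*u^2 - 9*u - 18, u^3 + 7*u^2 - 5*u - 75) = u - 3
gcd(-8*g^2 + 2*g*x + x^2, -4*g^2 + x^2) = -2*g + x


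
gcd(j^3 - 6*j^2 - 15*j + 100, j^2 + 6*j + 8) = j + 4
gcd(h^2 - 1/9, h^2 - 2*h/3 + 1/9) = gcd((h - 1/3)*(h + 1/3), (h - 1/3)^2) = h - 1/3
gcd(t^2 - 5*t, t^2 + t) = t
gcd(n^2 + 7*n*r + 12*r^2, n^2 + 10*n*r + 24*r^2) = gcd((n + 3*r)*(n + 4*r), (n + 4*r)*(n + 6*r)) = n + 4*r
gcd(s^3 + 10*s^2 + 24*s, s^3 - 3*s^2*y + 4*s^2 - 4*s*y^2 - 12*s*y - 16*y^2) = s + 4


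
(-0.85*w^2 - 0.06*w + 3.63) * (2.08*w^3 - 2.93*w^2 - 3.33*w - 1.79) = -1.768*w^5 + 2.3657*w^4 + 10.5567*w^3 - 8.9146*w^2 - 11.9805*w - 6.4977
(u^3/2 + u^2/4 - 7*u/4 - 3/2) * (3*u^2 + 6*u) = 3*u^5/2 + 15*u^4/4 - 15*u^3/4 - 15*u^2 - 9*u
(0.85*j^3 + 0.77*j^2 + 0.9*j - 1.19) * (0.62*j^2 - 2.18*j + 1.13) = 0.527*j^5 - 1.3756*j^4 - 0.1601*j^3 - 1.8297*j^2 + 3.6112*j - 1.3447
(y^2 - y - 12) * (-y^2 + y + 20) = -y^4 + 2*y^3 + 31*y^2 - 32*y - 240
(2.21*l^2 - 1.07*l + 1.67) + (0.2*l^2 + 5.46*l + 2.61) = 2.41*l^2 + 4.39*l + 4.28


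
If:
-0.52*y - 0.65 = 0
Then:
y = -1.25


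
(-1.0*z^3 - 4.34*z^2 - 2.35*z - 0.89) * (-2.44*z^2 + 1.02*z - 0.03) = 2.44*z^5 + 9.5696*z^4 + 1.3372*z^3 - 0.0952000000000002*z^2 - 0.8373*z + 0.0267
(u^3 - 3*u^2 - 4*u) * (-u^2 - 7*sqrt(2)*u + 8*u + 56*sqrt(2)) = -u^5 - 7*sqrt(2)*u^4 + 11*u^4 - 20*u^3 + 77*sqrt(2)*u^3 - 140*sqrt(2)*u^2 - 32*u^2 - 224*sqrt(2)*u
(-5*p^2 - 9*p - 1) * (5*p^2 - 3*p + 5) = -25*p^4 - 30*p^3 - 3*p^2 - 42*p - 5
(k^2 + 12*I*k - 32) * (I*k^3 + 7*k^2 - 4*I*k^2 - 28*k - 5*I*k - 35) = I*k^5 - 5*k^4 - 4*I*k^4 + 20*k^3 + 47*I*k^3 - 199*k^2 - 208*I*k^2 + 896*k - 260*I*k + 1120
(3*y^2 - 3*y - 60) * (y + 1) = 3*y^3 - 63*y - 60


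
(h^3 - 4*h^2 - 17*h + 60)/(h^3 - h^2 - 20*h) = (h - 3)/h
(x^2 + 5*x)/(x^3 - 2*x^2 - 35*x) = 1/(x - 7)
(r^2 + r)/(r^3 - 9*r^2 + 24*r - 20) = r*(r + 1)/(r^3 - 9*r^2 + 24*r - 20)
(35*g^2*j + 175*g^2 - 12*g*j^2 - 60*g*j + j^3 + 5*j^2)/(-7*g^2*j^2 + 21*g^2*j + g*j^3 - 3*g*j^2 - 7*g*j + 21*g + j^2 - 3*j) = (-5*g*j - 25*g + j^2 + 5*j)/(g*j^2 - 3*g*j + j - 3)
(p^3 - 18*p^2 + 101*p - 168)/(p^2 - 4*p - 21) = (p^2 - 11*p + 24)/(p + 3)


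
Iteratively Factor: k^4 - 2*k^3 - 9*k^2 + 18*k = (k - 3)*(k^3 + k^2 - 6*k) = (k - 3)*(k + 3)*(k^2 - 2*k) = k*(k - 3)*(k + 3)*(k - 2)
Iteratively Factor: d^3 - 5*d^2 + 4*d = (d - 1)*(d^2 - 4*d) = d*(d - 1)*(d - 4)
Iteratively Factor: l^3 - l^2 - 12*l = (l - 4)*(l^2 + 3*l) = (l - 4)*(l + 3)*(l)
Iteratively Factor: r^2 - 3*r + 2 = (r - 2)*(r - 1)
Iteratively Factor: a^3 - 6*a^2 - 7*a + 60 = (a + 3)*(a^2 - 9*a + 20) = (a - 4)*(a + 3)*(a - 5)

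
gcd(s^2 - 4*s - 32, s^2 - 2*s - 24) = s + 4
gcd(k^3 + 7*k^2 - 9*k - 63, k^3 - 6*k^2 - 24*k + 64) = 1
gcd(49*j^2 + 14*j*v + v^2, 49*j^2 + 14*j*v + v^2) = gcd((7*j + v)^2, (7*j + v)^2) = 49*j^2 + 14*j*v + v^2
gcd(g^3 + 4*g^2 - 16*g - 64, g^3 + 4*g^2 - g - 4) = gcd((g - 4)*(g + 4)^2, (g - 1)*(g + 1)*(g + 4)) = g + 4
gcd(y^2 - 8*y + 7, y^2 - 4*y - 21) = y - 7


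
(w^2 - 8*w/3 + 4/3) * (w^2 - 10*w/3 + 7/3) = w^4 - 6*w^3 + 113*w^2/9 - 32*w/3 + 28/9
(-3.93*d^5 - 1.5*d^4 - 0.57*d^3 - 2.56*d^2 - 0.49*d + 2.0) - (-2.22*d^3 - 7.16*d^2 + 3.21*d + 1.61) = -3.93*d^5 - 1.5*d^4 + 1.65*d^3 + 4.6*d^2 - 3.7*d + 0.39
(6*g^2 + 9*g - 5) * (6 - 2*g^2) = -12*g^4 - 18*g^3 + 46*g^2 + 54*g - 30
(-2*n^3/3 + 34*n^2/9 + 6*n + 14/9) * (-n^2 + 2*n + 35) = 2*n^5/3 - 46*n^4/9 - 196*n^3/9 + 428*n^2/3 + 1918*n/9 + 490/9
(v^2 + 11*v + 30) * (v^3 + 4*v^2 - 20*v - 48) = v^5 + 15*v^4 + 54*v^3 - 148*v^2 - 1128*v - 1440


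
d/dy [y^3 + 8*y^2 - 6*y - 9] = 3*y^2 + 16*y - 6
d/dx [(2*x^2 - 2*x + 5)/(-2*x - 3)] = 4*(-x^2 - 3*x + 4)/(4*x^2 + 12*x + 9)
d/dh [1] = 0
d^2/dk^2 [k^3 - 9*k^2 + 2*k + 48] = 6*k - 18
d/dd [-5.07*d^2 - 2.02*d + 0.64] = -10.14*d - 2.02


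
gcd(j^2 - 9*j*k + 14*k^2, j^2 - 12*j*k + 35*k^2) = j - 7*k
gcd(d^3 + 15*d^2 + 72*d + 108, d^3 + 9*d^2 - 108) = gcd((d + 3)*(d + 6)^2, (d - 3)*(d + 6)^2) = d^2 + 12*d + 36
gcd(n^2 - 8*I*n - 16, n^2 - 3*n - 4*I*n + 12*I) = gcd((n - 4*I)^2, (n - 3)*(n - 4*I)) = n - 4*I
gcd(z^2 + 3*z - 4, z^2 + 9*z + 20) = z + 4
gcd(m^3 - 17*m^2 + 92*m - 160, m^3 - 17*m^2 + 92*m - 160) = m^3 - 17*m^2 + 92*m - 160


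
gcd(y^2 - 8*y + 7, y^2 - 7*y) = y - 7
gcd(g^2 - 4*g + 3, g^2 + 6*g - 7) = g - 1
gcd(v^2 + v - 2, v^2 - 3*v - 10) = v + 2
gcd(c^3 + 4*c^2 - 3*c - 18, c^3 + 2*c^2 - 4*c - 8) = c - 2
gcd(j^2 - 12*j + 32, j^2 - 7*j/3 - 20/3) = j - 4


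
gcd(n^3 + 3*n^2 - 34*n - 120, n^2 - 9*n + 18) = n - 6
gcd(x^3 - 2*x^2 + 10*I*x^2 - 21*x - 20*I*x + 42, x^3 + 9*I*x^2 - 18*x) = x + 3*I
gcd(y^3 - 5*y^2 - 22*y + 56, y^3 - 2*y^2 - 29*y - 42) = y - 7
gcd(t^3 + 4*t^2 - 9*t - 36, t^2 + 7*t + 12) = t^2 + 7*t + 12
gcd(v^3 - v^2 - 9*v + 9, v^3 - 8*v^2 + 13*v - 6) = v - 1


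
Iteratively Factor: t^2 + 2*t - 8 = (t + 4)*(t - 2)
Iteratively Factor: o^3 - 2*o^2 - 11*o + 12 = (o - 1)*(o^2 - o - 12) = (o - 1)*(o + 3)*(o - 4)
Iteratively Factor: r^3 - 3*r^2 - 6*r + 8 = (r - 1)*(r^2 - 2*r - 8) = (r - 1)*(r + 2)*(r - 4)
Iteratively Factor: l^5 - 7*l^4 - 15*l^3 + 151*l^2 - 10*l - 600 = (l + 4)*(l^4 - 11*l^3 + 29*l^2 + 35*l - 150) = (l + 2)*(l + 4)*(l^3 - 13*l^2 + 55*l - 75) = (l - 5)*(l + 2)*(l + 4)*(l^2 - 8*l + 15) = (l - 5)^2*(l + 2)*(l + 4)*(l - 3)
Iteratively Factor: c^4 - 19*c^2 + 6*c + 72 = (c + 2)*(c^3 - 2*c^2 - 15*c + 36) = (c - 3)*(c + 2)*(c^2 + c - 12) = (c - 3)*(c + 2)*(c + 4)*(c - 3)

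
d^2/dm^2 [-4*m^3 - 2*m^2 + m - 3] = -24*m - 4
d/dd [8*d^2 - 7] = 16*d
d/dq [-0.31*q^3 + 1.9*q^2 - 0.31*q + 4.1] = -0.93*q^2 + 3.8*q - 0.31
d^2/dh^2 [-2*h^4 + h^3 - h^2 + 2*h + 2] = -24*h^2 + 6*h - 2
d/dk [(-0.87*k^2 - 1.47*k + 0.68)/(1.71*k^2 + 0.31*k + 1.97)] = (2.244*k^2 - 5.7534*k - 3.1067)/(2.9241*k^4 + 1.0602*k^3 + 6.8335*k^2 + 1.2214*k + 3.8809)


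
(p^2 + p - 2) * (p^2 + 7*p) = p^4 + 8*p^3 + 5*p^2 - 14*p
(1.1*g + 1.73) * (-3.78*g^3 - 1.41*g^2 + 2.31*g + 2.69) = -4.158*g^4 - 8.0904*g^3 + 0.101700000000001*g^2 + 6.9553*g + 4.6537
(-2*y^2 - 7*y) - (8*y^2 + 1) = -10*y^2 - 7*y - 1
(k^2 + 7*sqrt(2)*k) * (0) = 0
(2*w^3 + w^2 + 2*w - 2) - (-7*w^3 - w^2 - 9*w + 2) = 9*w^3 + 2*w^2 + 11*w - 4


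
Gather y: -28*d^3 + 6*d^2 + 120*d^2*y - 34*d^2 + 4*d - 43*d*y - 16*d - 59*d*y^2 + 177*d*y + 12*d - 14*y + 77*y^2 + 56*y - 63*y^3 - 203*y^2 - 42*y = -28*d^3 - 28*d^2 - 63*y^3 + y^2*(-59*d - 126) + y*(120*d^2 + 134*d)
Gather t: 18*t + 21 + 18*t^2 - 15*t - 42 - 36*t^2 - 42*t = -18*t^2 - 39*t - 21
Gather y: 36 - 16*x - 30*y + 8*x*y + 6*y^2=-16*x + 6*y^2 + y*(8*x - 30) + 36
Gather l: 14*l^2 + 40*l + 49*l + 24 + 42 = 14*l^2 + 89*l + 66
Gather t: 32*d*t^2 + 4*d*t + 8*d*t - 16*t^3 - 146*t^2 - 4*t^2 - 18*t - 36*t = -16*t^3 + t^2*(32*d - 150) + t*(12*d - 54)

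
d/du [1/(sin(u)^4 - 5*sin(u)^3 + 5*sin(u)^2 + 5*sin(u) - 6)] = (-4*sin(u)^3 + 15*sin(u)^2 - 10*sin(u) - 5)/((sin(u) - 3)^2*(sin(u) - 2)^2*cos(u)^3)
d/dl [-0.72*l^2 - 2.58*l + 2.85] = -1.44*l - 2.58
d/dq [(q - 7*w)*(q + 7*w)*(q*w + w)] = w*(3*q^2 + 2*q - 49*w^2)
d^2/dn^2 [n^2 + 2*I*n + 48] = 2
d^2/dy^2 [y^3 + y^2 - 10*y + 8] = 6*y + 2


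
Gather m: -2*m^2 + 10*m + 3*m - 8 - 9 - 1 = -2*m^2 + 13*m - 18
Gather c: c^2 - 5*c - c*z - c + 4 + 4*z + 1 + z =c^2 + c*(-z - 6) + 5*z + 5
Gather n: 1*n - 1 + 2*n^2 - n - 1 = 2*n^2 - 2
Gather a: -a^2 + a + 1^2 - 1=-a^2 + a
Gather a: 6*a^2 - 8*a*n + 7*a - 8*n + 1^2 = 6*a^2 + a*(7 - 8*n) - 8*n + 1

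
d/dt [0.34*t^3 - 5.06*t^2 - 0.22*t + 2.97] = 1.02*t^2 - 10.12*t - 0.22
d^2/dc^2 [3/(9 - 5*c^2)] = 90*(-5*c^2 - 3)/(5*c^2 - 9)^3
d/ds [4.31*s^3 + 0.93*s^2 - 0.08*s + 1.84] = 12.93*s^2 + 1.86*s - 0.08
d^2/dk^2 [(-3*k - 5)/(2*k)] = -5/k^3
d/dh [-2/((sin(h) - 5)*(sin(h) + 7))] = 4*(sin(h) + 1)*cos(h)/((sin(h) - 5)^2*(sin(h) + 7)^2)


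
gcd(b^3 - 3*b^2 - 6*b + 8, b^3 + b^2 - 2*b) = b^2 + b - 2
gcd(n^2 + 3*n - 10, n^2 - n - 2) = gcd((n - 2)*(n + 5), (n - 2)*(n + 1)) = n - 2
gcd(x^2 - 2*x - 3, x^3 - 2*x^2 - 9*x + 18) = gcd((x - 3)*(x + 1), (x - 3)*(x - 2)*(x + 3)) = x - 3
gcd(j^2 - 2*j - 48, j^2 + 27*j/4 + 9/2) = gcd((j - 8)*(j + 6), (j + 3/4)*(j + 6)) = j + 6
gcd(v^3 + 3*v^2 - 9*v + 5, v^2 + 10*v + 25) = v + 5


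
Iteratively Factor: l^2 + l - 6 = (l + 3)*(l - 2)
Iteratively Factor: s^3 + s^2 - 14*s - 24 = (s + 2)*(s^2 - s - 12) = (s - 4)*(s + 2)*(s + 3)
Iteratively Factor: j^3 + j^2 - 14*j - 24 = (j - 4)*(j^2 + 5*j + 6) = (j - 4)*(j + 3)*(j + 2)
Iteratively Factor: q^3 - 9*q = (q + 3)*(q^2 - 3*q) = q*(q + 3)*(q - 3)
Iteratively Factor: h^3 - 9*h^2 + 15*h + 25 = (h - 5)*(h^2 - 4*h - 5) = (h - 5)^2*(h + 1)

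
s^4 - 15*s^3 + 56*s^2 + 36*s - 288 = (s - 8)*(s - 6)*(s - 3)*(s + 2)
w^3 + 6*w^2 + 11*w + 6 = (w + 1)*(w + 2)*(w + 3)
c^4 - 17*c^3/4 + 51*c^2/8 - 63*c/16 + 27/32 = (c - 3/2)^2*(c - 3/4)*(c - 1/2)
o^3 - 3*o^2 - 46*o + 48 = (o - 8)*(o - 1)*(o + 6)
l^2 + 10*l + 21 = (l + 3)*(l + 7)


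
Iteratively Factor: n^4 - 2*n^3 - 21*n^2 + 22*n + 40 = (n + 1)*(n^3 - 3*n^2 - 18*n + 40) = (n + 1)*(n + 4)*(n^2 - 7*n + 10) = (n - 5)*(n + 1)*(n + 4)*(n - 2)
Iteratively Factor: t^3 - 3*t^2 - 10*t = (t + 2)*(t^2 - 5*t) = (t - 5)*(t + 2)*(t)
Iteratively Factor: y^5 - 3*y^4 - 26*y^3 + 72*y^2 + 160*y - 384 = (y - 4)*(y^4 + y^3 - 22*y^2 - 16*y + 96) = (y - 4)*(y + 3)*(y^3 - 2*y^2 - 16*y + 32) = (y - 4)*(y - 2)*(y + 3)*(y^2 - 16) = (y - 4)*(y - 2)*(y + 3)*(y + 4)*(y - 4)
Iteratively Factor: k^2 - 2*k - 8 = (k - 4)*(k + 2)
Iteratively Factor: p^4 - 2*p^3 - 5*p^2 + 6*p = (p + 2)*(p^3 - 4*p^2 + 3*p) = (p - 3)*(p + 2)*(p^2 - p) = (p - 3)*(p - 1)*(p + 2)*(p)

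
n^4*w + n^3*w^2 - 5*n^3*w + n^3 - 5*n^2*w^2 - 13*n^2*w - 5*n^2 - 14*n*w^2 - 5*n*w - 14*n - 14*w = (n - 7)*(n + 2)*(n + w)*(n*w + 1)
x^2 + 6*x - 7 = (x - 1)*(x + 7)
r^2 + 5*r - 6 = (r - 1)*(r + 6)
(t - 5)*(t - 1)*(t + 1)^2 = t^4 - 4*t^3 - 6*t^2 + 4*t + 5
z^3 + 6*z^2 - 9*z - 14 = (z - 2)*(z + 1)*(z + 7)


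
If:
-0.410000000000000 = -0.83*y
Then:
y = 0.49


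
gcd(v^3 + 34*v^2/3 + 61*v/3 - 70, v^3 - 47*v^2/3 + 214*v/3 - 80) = v - 5/3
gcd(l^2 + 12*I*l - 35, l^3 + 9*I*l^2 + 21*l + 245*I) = l + 7*I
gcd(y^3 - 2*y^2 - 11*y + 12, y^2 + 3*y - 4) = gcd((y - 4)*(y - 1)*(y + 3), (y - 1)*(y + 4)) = y - 1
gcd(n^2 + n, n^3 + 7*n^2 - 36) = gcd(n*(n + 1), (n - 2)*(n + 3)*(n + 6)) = 1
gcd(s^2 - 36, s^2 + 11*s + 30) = s + 6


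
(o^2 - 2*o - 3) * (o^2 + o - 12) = o^4 - o^3 - 17*o^2 + 21*o + 36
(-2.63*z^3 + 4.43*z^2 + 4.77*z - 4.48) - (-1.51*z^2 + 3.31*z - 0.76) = -2.63*z^3 + 5.94*z^2 + 1.46*z - 3.72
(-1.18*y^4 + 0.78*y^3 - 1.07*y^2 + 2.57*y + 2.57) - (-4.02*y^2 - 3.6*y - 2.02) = -1.18*y^4 + 0.78*y^3 + 2.95*y^2 + 6.17*y + 4.59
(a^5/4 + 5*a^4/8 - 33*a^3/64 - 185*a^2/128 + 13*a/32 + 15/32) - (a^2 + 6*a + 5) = a^5/4 + 5*a^4/8 - 33*a^3/64 - 313*a^2/128 - 179*a/32 - 145/32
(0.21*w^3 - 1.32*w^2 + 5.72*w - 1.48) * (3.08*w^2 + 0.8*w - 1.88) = 0.6468*w^5 - 3.8976*w^4 + 16.1668*w^3 + 2.4992*w^2 - 11.9376*w + 2.7824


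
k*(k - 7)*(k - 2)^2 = k^4 - 11*k^3 + 32*k^2 - 28*k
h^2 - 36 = (h - 6)*(h + 6)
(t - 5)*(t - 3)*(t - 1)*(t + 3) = t^4 - 6*t^3 - 4*t^2 + 54*t - 45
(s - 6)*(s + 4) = s^2 - 2*s - 24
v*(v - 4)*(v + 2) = v^3 - 2*v^2 - 8*v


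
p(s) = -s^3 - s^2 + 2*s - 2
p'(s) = -3*s^2 - 2*s + 2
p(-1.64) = -3.56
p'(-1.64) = -2.79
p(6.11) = -255.21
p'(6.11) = -122.22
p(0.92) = -1.79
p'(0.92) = -2.38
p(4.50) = -104.38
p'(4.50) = -67.75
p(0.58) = -1.37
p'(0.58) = -0.17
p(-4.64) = 67.09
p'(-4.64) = -53.31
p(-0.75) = -3.64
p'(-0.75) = 1.81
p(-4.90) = 81.84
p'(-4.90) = -60.23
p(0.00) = -2.00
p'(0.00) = 2.00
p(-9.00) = 628.00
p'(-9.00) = -223.00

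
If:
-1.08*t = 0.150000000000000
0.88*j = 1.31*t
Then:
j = -0.21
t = -0.14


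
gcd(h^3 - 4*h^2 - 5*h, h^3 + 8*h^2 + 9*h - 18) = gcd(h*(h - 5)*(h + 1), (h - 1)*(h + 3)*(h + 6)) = 1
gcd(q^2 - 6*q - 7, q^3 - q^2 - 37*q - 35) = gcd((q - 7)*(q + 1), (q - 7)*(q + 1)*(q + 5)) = q^2 - 6*q - 7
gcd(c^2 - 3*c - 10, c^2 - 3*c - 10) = c^2 - 3*c - 10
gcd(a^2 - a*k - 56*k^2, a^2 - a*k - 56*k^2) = a^2 - a*k - 56*k^2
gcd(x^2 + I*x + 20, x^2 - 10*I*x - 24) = x - 4*I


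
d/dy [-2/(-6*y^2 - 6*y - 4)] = 3*(-2*y - 1)/(3*y^2 + 3*y + 2)^2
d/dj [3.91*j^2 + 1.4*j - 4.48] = 7.82*j + 1.4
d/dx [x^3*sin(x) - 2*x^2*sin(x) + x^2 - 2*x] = x^3*cos(x) + 3*x^2*sin(x) - 2*x^2*cos(x) - 4*x*sin(x) + 2*x - 2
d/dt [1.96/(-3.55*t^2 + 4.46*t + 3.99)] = (13.916*t - 8.7416)/(-3.55*t^2 + 4.46*t + 3.99)^2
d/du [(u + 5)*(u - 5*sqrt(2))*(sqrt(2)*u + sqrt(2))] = 3*sqrt(2)*u^2 - 20*u + 12*sqrt(2)*u - 60 + 5*sqrt(2)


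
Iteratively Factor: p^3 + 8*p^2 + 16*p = (p + 4)*(p^2 + 4*p) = p*(p + 4)*(p + 4)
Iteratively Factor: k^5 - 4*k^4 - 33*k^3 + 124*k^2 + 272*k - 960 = (k - 5)*(k^4 + k^3 - 28*k^2 - 16*k + 192) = (k - 5)*(k - 3)*(k^3 + 4*k^2 - 16*k - 64) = (k - 5)*(k - 4)*(k - 3)*(k^2 + 8*k + 16) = (k - 5)*(k - 4)*(k - 3)*(k + 4)*(k + 4)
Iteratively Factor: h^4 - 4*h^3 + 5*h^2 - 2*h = (h - 1)*(h^3 - 3*h^2 + 2*h) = (h - 1)^2*(h^2 - 2*h) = (h - 2)*(h - 1)^2*(h)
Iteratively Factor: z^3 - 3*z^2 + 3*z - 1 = (z - 1)*(z^2 - 2*z + 1) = (z - 1)^2*(z - 1)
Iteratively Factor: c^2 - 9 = (c + 3)*(c - 3)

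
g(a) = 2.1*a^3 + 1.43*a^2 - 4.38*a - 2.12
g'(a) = 6.3*a^2 + 2.86*a - 4.38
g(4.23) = 163.88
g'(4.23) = 120.44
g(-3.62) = -67.14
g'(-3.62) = 67.82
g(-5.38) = -264.18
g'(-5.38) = 162.58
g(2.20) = 17.53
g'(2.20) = 32.40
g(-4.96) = -201.47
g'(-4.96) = 136.42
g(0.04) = -2.29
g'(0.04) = -4.26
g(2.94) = 50.73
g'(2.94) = 58.48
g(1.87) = 8.42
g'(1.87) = 23.00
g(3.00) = 54.31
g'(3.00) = 60.90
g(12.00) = 3780.04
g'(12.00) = 937.14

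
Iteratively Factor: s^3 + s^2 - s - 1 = (s + 1)*(s^2 - 1) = (s - 1)*(s + 1)*(s + 1)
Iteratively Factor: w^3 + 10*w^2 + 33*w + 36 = (w + 4)*(w^2 + 6*w + 9) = (w + 3)*(w + 4)*(w + 3)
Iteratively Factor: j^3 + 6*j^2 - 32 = (j + 4)*(j^2 + 2*j - 8) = (j - 2)*(j + 4)*(j + 4)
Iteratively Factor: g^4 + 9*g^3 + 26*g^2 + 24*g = (g + 2)*(g^3 + 7*g^2 + 12*g) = (g + 2)*(g + 3)*(g^2 + 4*g) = g*(g + 2)*(g + 3)*(g + 4)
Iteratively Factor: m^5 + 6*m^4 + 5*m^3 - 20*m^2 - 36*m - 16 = (m - 2)*(m^4 + 8*m^3 + 21*m^2 + 22*m + 8) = (m - 2)*(m + 1)*(m^3 + 7*m^2 + 14*m + 8) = (m - 2)*(m + 1)*(m + 2)*(m^2 + 5*m + 4) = (m - 2)*(m + 1)*(m + 2)*(m + 4)*(m + 1)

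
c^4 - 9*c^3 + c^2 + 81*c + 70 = (c - 7)*(c - 5)*(c + 1)*(c + 2)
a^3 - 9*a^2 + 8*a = a*(a - 8)*(a - 1)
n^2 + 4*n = n*(n + 4)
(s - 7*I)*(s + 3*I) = s^2 - 4*I*s + 21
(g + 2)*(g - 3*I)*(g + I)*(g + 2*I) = g^4 + 2*g^3 + 7*g^2 + 14*g + 6*I*g + 12*I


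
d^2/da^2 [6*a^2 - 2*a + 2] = 12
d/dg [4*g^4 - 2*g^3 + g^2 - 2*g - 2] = 16*g^3 - 6*g^2 + 2*g - 2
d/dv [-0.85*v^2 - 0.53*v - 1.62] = -1.7*v - 0.53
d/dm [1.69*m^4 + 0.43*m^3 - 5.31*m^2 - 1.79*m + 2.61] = 6.76*m^3 + 1.29*m^2 - 10.62*m - 1.79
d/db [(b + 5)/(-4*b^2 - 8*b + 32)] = (-b^2 - 2*b + 2*(b + 1)*(b + 5) + 8)/(4*(b^2 + 2*b - 8)^2)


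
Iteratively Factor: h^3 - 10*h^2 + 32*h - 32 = (h - 4)*(h^2 - 6*h + 8) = (h - 4)^2*(h - 2)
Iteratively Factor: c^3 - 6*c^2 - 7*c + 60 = (c - 5)*(c^2 - c - 12) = (c - 5)*(c - 4)*(c + 3)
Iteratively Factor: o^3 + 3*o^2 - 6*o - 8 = (o - 2)*(o^2 + 5*o + 4) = (o - 2)*(o + 1)*(o + 4)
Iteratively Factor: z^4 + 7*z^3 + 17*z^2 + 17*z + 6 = (z + 3)*(z^3 + 4*z^2 + 5*z + 2) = (z + 1)*(z + 3)*(z^2 + 3*z + 2) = (z + 1)*(z + 2)*(z + 3)*(z + 1)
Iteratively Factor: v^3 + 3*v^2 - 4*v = (v + 4)*(v^2 - v) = (v - 1)*(v + 4)*(v)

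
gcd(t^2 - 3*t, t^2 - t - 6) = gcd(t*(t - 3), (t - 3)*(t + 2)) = t - 3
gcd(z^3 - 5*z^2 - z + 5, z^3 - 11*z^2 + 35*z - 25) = z^2 - 6*z + 5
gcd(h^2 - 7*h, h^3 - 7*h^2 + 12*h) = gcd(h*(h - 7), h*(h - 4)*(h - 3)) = h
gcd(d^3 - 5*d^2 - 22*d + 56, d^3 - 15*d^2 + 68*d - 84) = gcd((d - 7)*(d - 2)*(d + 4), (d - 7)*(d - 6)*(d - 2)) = d^2 - 9*d + 14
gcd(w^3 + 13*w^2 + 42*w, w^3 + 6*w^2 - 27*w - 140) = w + 7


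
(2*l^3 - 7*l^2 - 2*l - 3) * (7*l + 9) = 14*l^4 - 31*l^3 - 77*l^2 - 39*l - 27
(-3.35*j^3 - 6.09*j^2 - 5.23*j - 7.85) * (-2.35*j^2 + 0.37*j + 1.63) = 7.8725*j^5 + 13.072*j^4 + 4.5767*j^3 + 6.5857*j^2 - 11.4294*j - 12.7955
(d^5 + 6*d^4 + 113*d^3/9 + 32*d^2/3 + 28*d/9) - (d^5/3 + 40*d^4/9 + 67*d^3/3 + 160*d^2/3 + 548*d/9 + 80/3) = 2*d^5/3 + 14*d^4/9 - 88*d^3/9 - 128*d^2/3 - 520*d/9 - 80/3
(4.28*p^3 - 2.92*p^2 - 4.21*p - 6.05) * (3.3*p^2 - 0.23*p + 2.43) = 14.124*p^5 - 10.6204*p^4 - 2.821*p^3 - 26.0923*p^2 - 8.8388*p - 14.7015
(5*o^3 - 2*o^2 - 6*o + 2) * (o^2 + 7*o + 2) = 5*o^5 + 33*o^4 - 10*o^3 - 44*o^2 + 2*o + 4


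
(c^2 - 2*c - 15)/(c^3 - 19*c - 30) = 1/(c + 2)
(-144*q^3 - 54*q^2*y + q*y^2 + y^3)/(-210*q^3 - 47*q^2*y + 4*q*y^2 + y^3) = (-24*q^2 - 5*q*y + y^2)/(-35*q^2 - 2*q*y + y^2)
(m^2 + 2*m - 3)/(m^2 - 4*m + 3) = (m + 3)/(m - 3)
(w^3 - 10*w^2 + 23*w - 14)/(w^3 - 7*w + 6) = (w - 7)/(w + 3)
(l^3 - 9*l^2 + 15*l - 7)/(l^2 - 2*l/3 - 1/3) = 3*(l^2 - 8*l + 7)/(3*l + 1)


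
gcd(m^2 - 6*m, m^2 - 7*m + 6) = m - 6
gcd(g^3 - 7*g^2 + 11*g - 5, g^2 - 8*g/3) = 1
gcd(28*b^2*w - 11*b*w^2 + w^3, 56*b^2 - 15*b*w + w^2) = -7*b + w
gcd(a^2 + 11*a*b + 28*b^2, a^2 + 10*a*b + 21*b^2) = a + 7*b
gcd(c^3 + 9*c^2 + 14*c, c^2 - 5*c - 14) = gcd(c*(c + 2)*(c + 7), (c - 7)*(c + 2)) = c + 2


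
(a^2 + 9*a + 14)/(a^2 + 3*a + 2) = (a + 7)/(a + 1)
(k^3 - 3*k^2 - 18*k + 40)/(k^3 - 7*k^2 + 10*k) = (k + 4)/k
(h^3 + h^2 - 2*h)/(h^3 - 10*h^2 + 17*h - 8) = h*(h + 2)/(h^2 - 9*h + 8)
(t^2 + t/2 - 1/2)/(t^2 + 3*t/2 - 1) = (t + 1)/(t + 2)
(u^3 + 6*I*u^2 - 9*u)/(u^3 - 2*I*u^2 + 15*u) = (u + 3*I)/(u - 5*I)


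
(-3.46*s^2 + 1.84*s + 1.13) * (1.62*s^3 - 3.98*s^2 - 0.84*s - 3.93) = -5.6052*s^5 + 16.7516*s^4 - 2.5862*s^3 + 7.5548*s^2 - 8.1804*s - 4.4409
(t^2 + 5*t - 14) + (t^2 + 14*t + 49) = 2*t^2 + 19*t + 35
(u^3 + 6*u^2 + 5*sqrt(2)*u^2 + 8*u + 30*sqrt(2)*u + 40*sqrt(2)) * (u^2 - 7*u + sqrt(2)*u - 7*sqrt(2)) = u^5 - u^4 + 6*sqrt(2)*u^4 - 24*u^3 - 6*sqrt(2)*u^3 - 204*sqrt(2)*u^2 - 66*u^2 - 336*sqrt(2)*u - 340*u - 560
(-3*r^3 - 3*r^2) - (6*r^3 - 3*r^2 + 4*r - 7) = -9*r^3 - 4*r + 7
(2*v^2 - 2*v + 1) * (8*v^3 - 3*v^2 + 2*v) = 16*v^5 - 22*v^4 + 18*v^3 - 7*v^2 + 2*v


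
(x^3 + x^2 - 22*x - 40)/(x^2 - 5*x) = x + 6 + 8/x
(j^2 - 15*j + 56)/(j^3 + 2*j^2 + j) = (j^2 - 15*j + 56)/(j*(j^2 + 2*j + 1))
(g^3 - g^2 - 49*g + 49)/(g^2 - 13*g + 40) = (g^3 - g^2 - 49*g + 49)/(g^2 - 13*g + 40)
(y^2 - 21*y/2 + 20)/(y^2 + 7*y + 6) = (y^2 - 21*y/2 + 20)/(y^2 + 7*y + 6)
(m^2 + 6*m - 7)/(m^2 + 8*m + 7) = (m - 1)/(m + 1)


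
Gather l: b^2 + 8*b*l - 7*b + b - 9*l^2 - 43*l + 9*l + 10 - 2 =b^2 - 6*b - 9*l^2 + l*(8*b - 34) + 8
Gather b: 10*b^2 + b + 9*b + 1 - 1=10*b^2 + 10*b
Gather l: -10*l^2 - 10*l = -10*l^2 - 10*l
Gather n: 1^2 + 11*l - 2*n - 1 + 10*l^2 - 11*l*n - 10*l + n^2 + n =10*l^2 + l + n^2 + n*(-11*l - 1)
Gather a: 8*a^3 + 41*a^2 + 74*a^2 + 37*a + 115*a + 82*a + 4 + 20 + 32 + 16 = 8*a^3 + 115*a^2 + 234*a + 72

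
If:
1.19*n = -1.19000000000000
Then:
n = -1.00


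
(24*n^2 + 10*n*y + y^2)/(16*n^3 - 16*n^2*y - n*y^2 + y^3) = (6*n + y)/(4*n^2 - 5*n*y + y^2)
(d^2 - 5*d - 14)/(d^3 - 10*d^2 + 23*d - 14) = (d + 2)/(d^2 - 3*d + 2)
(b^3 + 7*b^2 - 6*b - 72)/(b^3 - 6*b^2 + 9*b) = (b^2 + 10*b + 24)/(b*(b - 3))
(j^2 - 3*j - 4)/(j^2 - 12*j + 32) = (j + 1)/(j - 8)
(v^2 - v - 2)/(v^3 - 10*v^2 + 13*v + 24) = (v - 2)/(v^2 - 11*v + 24)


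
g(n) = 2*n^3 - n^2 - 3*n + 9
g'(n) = 6*n^2 - 2*n - 3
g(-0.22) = 9.59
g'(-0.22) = -2.27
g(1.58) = 9.65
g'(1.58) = 8.82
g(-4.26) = -150.99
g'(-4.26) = 114.41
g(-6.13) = -470.88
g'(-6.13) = 234.72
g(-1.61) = 2.89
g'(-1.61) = 15.77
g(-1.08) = 8.55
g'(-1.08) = 6.16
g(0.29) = 8.09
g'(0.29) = -3.08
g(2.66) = 31.59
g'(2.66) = 34.13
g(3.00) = 45.00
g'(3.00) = 45.00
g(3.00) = 45.00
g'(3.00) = 45.00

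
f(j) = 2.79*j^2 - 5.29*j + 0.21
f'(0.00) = -5.29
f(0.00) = 0.21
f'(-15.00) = -88.99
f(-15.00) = 707.31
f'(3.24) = 12.79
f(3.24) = 12.36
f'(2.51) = 8.72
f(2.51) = 4.51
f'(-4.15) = -28.45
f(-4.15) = 70.21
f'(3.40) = 13.68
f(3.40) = 14.48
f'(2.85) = 10.61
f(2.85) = 7.80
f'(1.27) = 1.80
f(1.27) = -2.01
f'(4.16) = 17.92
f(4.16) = 26.49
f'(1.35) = 2.24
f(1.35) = -1.85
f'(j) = 5.58*j - 5.29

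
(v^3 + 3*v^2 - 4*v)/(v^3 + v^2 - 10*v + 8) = v/(v - 2)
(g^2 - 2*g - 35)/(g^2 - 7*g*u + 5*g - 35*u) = (7 - g)/(-g + 7*u)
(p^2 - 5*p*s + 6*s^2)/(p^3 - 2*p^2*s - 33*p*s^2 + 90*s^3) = (p - 2*s)/(p^2 + p*s - 30*s^2)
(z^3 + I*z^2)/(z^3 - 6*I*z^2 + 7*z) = z/(z - 7*I)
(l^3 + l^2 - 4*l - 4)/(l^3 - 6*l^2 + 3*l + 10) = (l + 2)/(l - 5)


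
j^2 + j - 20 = (j - 4)*(j + 5)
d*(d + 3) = d^2 + 3*d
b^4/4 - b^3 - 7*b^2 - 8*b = b*(b/2 + 1)^2*(b - 8)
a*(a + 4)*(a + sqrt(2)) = a^3 + sqrt(2)*a^2 + 4*a^2 + 4*sqrt(2)*a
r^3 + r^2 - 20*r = r*(r - 4)*(r + 5)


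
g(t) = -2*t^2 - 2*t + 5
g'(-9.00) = 34.00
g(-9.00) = -139.00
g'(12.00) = -50.00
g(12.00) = -307.00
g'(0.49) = -3.96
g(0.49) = 3.54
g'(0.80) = -5.20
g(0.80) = 2.12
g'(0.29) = -3.16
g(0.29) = 4.25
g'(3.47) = -15.88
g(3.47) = -26.02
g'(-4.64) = 16.56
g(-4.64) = -28.78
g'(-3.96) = 13.84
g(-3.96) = -18.44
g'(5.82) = -25.28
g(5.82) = -74.38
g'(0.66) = -4.64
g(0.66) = 2.81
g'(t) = -4*t - 2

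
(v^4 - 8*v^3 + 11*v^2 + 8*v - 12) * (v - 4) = v^5 - 12*v^4 + 43*v^3 - 36*v^2 - 44*v + 48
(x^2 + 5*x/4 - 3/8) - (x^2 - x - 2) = 9*x/4 + 13/8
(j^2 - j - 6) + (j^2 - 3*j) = 2*j^2 - 4*j - 6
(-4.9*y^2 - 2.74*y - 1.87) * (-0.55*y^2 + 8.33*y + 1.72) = 2.695*y^4 - 39.31*y^3 - 30.2237*y^2 - 20.2899*y - 3.2164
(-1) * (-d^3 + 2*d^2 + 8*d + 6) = d^3 - 2*d^2 - 8*d - 6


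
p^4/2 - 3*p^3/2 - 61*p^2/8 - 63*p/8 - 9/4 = (p/2 + 1/2)*(p - 6)*(p + 1/2)*(p + 3/2)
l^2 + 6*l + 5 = (l + 1)*(l + 5)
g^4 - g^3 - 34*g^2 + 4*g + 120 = (g - 6)*(g - 2)*(g + 2)*(g + 5)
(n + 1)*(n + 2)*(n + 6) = n^3 + 9*n^2 + 20*n + 12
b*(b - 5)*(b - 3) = b^3 - 8*b^2 + 15*b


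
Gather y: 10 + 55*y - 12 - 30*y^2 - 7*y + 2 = -30*y^2 + 48*y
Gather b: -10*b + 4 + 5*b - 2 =2 - 5*b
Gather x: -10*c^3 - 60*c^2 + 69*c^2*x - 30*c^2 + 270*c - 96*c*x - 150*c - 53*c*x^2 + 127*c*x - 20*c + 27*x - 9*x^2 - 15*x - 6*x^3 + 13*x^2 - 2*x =-10*c^3 - 90*c^2 + 100*c - 6*x^3 + x^2*(4 - 53*c) + x*(69*c^2 + 31*c + 10)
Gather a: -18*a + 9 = 9 - 18*a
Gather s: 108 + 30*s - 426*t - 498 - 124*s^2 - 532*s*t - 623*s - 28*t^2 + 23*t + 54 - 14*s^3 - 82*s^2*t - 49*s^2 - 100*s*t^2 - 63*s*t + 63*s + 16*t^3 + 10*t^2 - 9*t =-14*s^3 + s^2*(-82*t - 173) + s*(-100*t^2 - 595*t - 530) + 16*t^3 - 18*t^2 - 412*t - 336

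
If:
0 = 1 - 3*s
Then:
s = 1/3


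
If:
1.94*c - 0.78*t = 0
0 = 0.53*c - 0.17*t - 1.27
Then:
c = 11.85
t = 29.47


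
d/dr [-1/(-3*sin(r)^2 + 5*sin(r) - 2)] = (5 - 6*sin(r))*cos(r)/(3*sin(r)^2 - 5*sin(r) + 2)^2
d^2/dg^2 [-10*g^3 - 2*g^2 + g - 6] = -60*g - 4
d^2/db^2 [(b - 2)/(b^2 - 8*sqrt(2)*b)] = 2*(b^3 - 6*b^2 + 48*sqrt(2)*b - 256)/(b^3*(b^3 - 24*sqrt(2)*b^2 + 384*b - 1024*sqrt(2)))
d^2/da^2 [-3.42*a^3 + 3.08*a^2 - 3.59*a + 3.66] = 6.16 - 20.52*a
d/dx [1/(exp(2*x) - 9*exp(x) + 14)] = (9 - 2*exp(x))*exp(x)/(exp(2*x) - 9*exp(x) + 14)^2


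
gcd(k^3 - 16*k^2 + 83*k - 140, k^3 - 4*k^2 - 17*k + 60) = k - 5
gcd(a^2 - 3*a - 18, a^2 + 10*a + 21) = a + 3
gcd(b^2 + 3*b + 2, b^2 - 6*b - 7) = b + 1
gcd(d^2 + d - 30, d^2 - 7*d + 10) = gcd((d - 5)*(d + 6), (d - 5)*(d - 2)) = d - 5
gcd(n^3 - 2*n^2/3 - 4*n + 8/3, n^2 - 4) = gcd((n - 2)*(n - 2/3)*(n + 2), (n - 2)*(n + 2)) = n^2 - 4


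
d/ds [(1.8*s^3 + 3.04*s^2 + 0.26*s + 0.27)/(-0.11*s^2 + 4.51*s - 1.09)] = (-0.198*s^4 + 16.236*s^3 + 7.853*s^2 - 6.5678*s - 1.5011)/(0.0121*s^4 - 0.9922*s^3 + 20.5799*s^2 - 9.8318*s + 1.1881)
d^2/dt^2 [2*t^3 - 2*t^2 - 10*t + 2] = 12*t - 4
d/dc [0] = 0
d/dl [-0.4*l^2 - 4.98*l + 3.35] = -0.8*l - 4.98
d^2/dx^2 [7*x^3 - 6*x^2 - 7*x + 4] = 42*x - 12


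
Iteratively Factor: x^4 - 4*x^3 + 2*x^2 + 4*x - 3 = (x - 3)*(x^3 - x^2 - x + 1) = (x - 3)*(x - 1)*(x^2 - 1) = (x - 3)*(x - 1)*(x + 1)*(x - 1)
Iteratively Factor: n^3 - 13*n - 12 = (n - 4)*(n^2 + 4*n + 3) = (n - 4)*(n + 1)*(n + 3)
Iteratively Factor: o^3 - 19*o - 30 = (o + 2)*(o^2 - 2*o - 15) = (o - 5)*(o + 2)*(o + 3)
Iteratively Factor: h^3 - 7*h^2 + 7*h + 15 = (h - 3)*(h^2 - 4*h - 5) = (h - 5)*(h - 3)*(h + 1)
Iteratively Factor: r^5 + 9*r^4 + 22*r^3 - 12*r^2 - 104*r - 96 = (r + 2)*(r^4 + 7*r^3 + 8*r^2 - 28*r - 48) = (r + 2)*(r + 3)*(r^3 + 4*r^2 - 4*r - 16) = (r - 2)*(r + 2)*(r + 3)*(r^2 + 6*r + 8) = (r - 2)*(r + 2)*(r + 3)*(r + 4)*(r + 2)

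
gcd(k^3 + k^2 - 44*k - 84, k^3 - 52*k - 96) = k^2 + 8*k + 12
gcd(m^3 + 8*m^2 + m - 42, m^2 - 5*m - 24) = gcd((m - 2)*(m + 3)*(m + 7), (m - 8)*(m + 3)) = m + 3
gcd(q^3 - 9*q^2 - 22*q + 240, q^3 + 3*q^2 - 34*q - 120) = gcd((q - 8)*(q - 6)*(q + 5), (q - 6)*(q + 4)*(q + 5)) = q^2 - q - 30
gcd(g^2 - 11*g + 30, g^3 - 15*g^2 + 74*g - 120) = g^2 - 11*g + 30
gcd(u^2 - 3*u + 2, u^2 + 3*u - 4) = u - 1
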